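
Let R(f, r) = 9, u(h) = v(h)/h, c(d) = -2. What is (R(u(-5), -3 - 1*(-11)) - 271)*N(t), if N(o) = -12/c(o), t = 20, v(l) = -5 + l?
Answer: -1572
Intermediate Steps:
u(h) = (-5 + h)/h
N(o) = 6 (N(o) = -12/(-2) = -12*(-½) = 6)
(R(u(-5), -3 - 1*(-11)) - 271)*N(t) = (9 - 271)*6 = -262*6 = -1572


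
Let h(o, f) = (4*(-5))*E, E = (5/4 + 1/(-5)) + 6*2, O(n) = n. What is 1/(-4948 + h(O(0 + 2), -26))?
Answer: -1/5209 ≈ -0.00019198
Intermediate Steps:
E = 261/20 (E = (5*(1/4) + 1*(-1/5)) + 12 = (5/4 - 1/5) + 12 = 21/20 + 12 = 261/20 ≈ 13.050)
h(o, f) = -261 (h(o, f) = (4*(-5))*(261/20) = -20*261/20 = -261)
1/(-4948 + h(O(0 + 2), -26)) = 1/(-4948 - 261) = 1/(-5209) = -1/5209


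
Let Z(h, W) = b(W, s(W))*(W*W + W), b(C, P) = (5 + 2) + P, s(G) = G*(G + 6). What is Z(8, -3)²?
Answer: 144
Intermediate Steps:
s(G) = G*(6 + G)
b(C, P) = 7 + P
Z(h, W) = (7 + W*(6 + W))*(W + W²) (Z(h, W) = (7 + W*(6 + W))*(W*W + W) = (7 + W*(6 + W))*(W² + W) = (7 + W*(6 + W))*(W + W²))
Z(8, -3)² = (-3*(1 - 3)*(7 - 3*(6 - 3)))² = (-3*(-2)*(7 - 3*3))² = (-3*(-2)*(7 - 9))² = (-3*(-2)*(-2))² = (-12)² = 144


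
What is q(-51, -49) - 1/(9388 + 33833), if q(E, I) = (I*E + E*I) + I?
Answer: 213900728/43221 ≈ 4949.0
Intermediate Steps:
q(E, I) = I + 2*E*I (q(E, I) = (E*I + E*I) + I = 2*E*I + I = I + 2*E*I)
q(-51, -49) - 1/(9388 + 33833) = -49*(1 + 2*(-51)) - 1/(9388 + 33833) = -49*(1 - 102) - 1/43221 = -49*(-101) - 1*1/43221 = 4949 - 1/43221 = 213900728/43221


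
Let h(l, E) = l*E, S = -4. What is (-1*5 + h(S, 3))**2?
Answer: 289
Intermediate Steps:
h(l, E) = E*l
(-1*5 + h(S, 3))**2 = (-1*5 + 3*(-4))**2 = (-5 - 12)**2 = (-17)**2 = 289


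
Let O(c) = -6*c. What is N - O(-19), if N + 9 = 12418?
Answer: 12295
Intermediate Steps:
N = 12409 (N = -9 + 12418 = 12409)
N - O(-19) = 12409 - (-6)*(-19) = 12409 - 1*114 = 12409 - 114 = 12295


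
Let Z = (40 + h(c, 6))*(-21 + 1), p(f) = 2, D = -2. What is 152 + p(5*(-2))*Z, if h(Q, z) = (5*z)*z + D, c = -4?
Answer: -8568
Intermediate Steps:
h(Q, z) = -2 + 5*z² (h(Q, z) = (5*z)*z - 2 = 5*z² - 2 = -2 + 5*z²)
Z = -4360 (Z = (40 + (-2 + 5*6²))*(-21 + 1) = (40 + (-2 + 5*36))*(-20) = (40 + (-2 + 180))*(-20) = (40 + 178)*(-20) = 218*(-20) = -4360)
152 + p(5*(-2))*Z = 152 + 2*(-4360) = 152 - 8720 = -8568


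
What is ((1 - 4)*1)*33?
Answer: -99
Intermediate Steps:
((1 - 4)*1)*33 = -3*1*33 = -3*33 = -99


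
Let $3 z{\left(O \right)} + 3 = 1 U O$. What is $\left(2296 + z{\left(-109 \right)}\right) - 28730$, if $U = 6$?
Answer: $-26653$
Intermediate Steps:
$z{\left(O \right)} = -1 + 2 O$ ($z{\left(O \right)} = -1 + \frac{1 \cdot 6 O}{3} = -1 + \frac{6 O}{3} = -1 + 2 O$)
$\left(2296 + z{\left(-109 \right)}\right) - 28730 = \left(2296 + \left(-1 + 2 \left(-109\right)\right)\right) - 28730 = \left(2296 - 219\right) - 28730 = 2077 - 28730 = -26653$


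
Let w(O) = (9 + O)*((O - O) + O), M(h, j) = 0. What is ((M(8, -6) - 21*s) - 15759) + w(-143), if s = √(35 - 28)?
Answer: 3403 - 21*√7 ≈ 3347.4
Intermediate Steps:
s = √7 ≈ 2.6458
w(O) = O*(9 + O) (w(O) = (9 + O)*(0 + O) = (9 + O)*O = O*(9 + O))
((M(8, -6) - 21*s) - 15759) + w(-143) = ((0 - 21*√7) - 15759) - 143*(9 - 143) = (-21*√7 - 15759) - 143*(-134) = (-15759 - 21*√7) + 19162 = 3403 - 21*√7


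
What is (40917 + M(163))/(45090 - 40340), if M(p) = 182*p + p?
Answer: 35373/2375 ≈ 14.894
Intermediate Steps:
M(p) = 183*p
(40917 + M(163))/(45090 - 40340) = (40917 + 183*163)/(45090 - 40340) = (40917 + 29829)/4750 = 70746*(1/4750) = 35373/2375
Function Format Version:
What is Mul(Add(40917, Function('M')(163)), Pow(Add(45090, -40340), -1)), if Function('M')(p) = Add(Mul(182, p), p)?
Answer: Rational(35373, 2375) ≈ 14.894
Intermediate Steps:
Function('M')(p) = Mul(183, p)
Mul(Add(40917, Function('M')(163)), Pow(Add(45090, -40340), -1)) = Mul(Add(40917, Mul(183, 163)), Pow(Add(45090, -40340), -1)) = Mul(Add(40917, 29829), Pow(4750, -1)) = Mul(70746, Rational(1, 4750)) = Rational(35373, 2375)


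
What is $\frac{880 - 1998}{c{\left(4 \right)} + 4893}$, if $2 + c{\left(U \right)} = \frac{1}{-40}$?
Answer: $- \frac{44720}{195639} \approx -0.22858$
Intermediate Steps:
$c{\left(U \right)} = - \frac{81}{40}$ ($c{\left(U \right)} = -2 + \frac{1}{-40} = -2 - \frac{1}{40} = - \frac{81}{40}$)
$\frac{880 - 1998}{c{\left(4 \right)} + 4893} = \frac{880 - 1998}{- \frac{81}{40} + 4893} = - \frac{1118}{\frac{195639}{40}} = \left(-1118\right) \frac{40}{195639} = - \frac{44720}{195639}$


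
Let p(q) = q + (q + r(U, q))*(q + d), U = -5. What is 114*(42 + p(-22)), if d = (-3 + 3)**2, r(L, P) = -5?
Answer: 69996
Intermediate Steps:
d = 0 (d = 0**2 = 0)
p(q) = q + q*(-5 + q) (p(q) = q + (q - 5)*(q + 0) = q + (-5 + q)*q = q + q*(-5 + q))
114*(42 + p(-22)) = 114*(42 - 22*(-4 - 22)) = 114*(42 - 22*(-26)) = 114*(42 + 572) = 114*614 = 69996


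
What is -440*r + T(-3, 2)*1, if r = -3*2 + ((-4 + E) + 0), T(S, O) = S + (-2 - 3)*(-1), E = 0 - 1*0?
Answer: 4402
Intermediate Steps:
E = 0 (E = 0 + 0 = 0)
T(S, O) = 5 + S (T(S, O) = S - 5*(-1) = S + 5 = 5 + S)
r = -10 (r = -3*2 + ((-4 + 0) + 0) = -6 + (-4 + 0) = -6 - 4 = -10)
-440*r + T(-3, 2)*1 = -440*(-10) + (5 - 3)*1 = 4400 + 2*1 = 4400 + 2 = 4402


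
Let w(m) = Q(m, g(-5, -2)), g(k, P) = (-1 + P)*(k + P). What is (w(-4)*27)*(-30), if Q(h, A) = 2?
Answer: -1620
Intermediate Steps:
g(k, P) = (-1 + P)*(P + k)
w(m) = 2
(w(-4)*27)*(-30) = (2*27)*(-30) = 54*(-30) = -1620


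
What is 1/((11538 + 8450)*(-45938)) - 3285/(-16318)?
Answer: 1508157853861/7491665142296 ≈ 0.20131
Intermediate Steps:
1/((11538 + 8450)*(-45938)) - 3285/(-16318) = -1/45938/19988 - 3285*(-1/16318) = (1/19988)*(-1/45938) + 3285/16318 = -1/918208744 + 3285/16318 = 1508157853861/7491665142296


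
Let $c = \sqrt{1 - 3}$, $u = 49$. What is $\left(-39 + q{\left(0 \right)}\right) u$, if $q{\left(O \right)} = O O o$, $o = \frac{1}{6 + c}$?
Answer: $-1911$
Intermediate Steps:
$c = i \sqrt{2}$ ($c = \sqrt{-2} = i \sqrt{2} \approx 1.4142 i$)
$o = \frac{1}{6 + i \sqrt{2}} \approx 0.15789 - 0.037216 i$
$q{\left(O \right)} = O^{2} \left(\frac{3}{19} - \frac{i \sqrt{2}}{38}\right)$ ($q{\left(O \right)} = O O \left(\frac{3}{19} - \frac{i \sqrt{2}}{38}\right) = O^{2} \left(\frac{3}{19} - \frac{i \sqrt{2}}{38}\right)$)
$\left(-39 + q{\left(0 \right)}\right) u = \left(-39 + \left(\frac{3 \cdot 0^{2}}{19} - \frac{i \sqrt{2} \cdot 0^{2}}{38}\right)\right) 49 = \left(-39 + \left(\frac{3}{19} \cdot 0 - \frac{1}{38} i \sqrt{2} \cdot 0\right)\right) 49 = \left(-39 + \left(0 + 0\right)\right) 49 = \left(-39 + 0\right) 49 = \left(-39\right) 49 = -1911$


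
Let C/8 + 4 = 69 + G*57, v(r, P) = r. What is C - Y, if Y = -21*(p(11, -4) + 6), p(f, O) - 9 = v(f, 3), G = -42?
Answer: -18086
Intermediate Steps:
p(f, O) = 9 + f
Y = -546 (Y = -21*((9 + 11) + 6) = -21*(20 + 6) = -21*26 = -546)
C = -18632 (C = -32 + 8*(69 - 42*57) = -32 + 8*(69 - 2394) = -32 + 8*(-2325) = -32 - 18600 = -18632)
C - Y = -18632 - 1*(-546) = -18632 + 546 = -18086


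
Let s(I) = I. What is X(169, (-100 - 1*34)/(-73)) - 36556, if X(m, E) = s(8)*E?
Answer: -2667516/73 ≈ -36541.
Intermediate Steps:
X(m, E) = 8*E
X(169, (-100 - 1*34)/(-73)) - 36556 = 8*((-100 - 1*34)/(-73)) - 36556 = 8*((-100 - 34)*(-1/73)) - 36556 = 8*(-134*(-1/73)) - 36556 = 8*(134/73) - 36556 = 1072/73 - 36556 = -2667516/73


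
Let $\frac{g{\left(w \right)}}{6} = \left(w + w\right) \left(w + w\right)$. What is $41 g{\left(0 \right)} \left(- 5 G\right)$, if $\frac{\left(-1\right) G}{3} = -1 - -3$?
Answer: $0$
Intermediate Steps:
$G = -6$ ($G = - 3 \left(-1 - -3\right) = - 3 \left(-1 + 3\right) = \left(-3\right) 2 = -6$)
$g{\left(w \right)} = 24 w^{2}$ ($g{\left(w \right)} = 6 \left(w + w\right) \left(w + w\right) = 6 \cdot 2 w 2 w = 6 \cdot 4 w^{2} = 24 w^{2}$)
$41 g{\left(0 \right)} \left(- 5 G\right) = 41 \cdot 24 \cdot 0^{2} \left(\left(-5\right) \left(-6\right)\right) = 41 \cdot 24 \cdot 0 \cdot 30 = 41 \cdot 0 \cdot 30 = 0 \cdot 30 = 0$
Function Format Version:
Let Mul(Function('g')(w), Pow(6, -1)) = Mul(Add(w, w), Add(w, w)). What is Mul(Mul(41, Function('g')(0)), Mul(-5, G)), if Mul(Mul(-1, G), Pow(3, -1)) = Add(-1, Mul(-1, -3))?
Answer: 0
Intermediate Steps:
G = -6 (G = Mul(-3, Add(-1, Mul(-1, -3))) = Mul(-3, Add(-1, 3)) = Mul(-3, 2) = -6)
Function('g')(w) = Mul(24, Pow(w, 2)) (Function('g')(w) = Mul(6, Mul(Add(w, w), Add(w, w))) = Mul(6, Mul(Mul(2, w), Mul(2, w))) = Mul(6, Mul(4, Pow(w, 2))) = Mul(24, Pow(w, 2)))
Mul(Mul(41, Function('g')(0)), Mul(-5, G)) = Mul(Mul(41, Mul(24, Pow(0, 2))), Mul(-5, -6)) = Mul(Mul(41, Mul(24, 0)), 30) = Mul(Mul(41, 0), 30) = Mul(0, 30) = 0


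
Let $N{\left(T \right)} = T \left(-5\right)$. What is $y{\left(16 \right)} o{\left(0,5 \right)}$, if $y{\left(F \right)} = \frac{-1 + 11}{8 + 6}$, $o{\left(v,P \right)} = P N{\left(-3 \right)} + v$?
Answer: $\frac{375}{7} \approx 53.571$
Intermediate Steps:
$N{\left(T \right)} = - 5 T$
$o{\left(v,P \right)} = v + 15 P$ ($o{\left(v,P \right)} = P \left(\left(-5\right) \left(-3\right)\right) + v = P 15 + v = 15 P + v = v + 15 P$)
$y{\left(F \right)} = \frac{5}{7}$ ($y{\left(F \right)} = \frac{10}{14} = 10 \cdot \frac{1}{14} = \frac{5}{7}$)
$y{\left(16 \right)} o{\left(0,5 \right)} = \frac{5 \left(0 + 15 \cdot 5\right)}{7} = \frac{5 \left(0 + 75\right)}{7} = \frac{5}{7} \cdot 75 = \frac{375}{7}$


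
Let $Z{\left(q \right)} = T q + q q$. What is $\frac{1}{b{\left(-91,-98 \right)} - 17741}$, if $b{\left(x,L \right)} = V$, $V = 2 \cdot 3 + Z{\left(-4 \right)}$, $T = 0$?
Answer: $- \frac{1}{17719} \approx -5.6437 \cdot 10^{-5}$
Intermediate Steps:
$Z{\left(q \right)} = q^{2}$ ($Z{\left(q \right)} = 0 q + q q = 0 + q^{2} = q^{2}$)
$V = 22$ ($V = 2 \cdot 3 + \left(-4\right)^{2} = 6 + 16 = 22$)
$b{\left(x,L \right)} = 22$
$\frac{1}{b{\left(-91,-98 \right)} - 17741} = \frac{1}{22 - 17741} = \frac{1}{-17719} = - \frac{1}{17719}$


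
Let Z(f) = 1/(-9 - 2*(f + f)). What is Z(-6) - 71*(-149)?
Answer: 158686/15 ≈ 10579.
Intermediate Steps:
Z(f) = 1/(-9 - 4*f)
Z(-6) - 71*(-149) = -1/(9 + 4*(-6)) - 71*(-149) = -1/(9 - 24) + 10579 = -1/(-15) + 10579 = -1*(-1/15) + 10579 = 1/15 + 10579 = 158686/15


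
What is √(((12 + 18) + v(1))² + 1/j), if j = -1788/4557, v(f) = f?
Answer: √85114313/298 ≈ 30.959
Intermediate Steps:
j = -596/1519 (j = -1788*1/4557 = -596/1519 ≈ -0.39236)
√(((12 + 18) + v(1))² + 1/j) = √(((12 + 18) + 1)² + 1/(-596/1519)) = √((30 + 1)² - 1519/596) = √(31² - 1519/596) = √(961 - 1519/596) = √(571237/596) = √85114313/298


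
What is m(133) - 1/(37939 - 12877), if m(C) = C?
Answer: 3333245/25062 ≈ 133.00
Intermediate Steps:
m(133) - 1/(37939 - 12877) = 133 - 1/(37939 - 12877) = 133 - 1/25062 = 3333245/25062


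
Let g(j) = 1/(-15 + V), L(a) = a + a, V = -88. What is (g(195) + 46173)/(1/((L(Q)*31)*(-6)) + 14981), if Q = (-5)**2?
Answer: 44229107400/14350299797 ≈ 3.0821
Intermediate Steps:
Q = 25
L(a) = 2*a
g(j) = -1/103 (g(j) = 1/(-15 - 88) = 1/(-103) = -1/103)
(g(195) + 46173)/(1/((L(Q)*31)*(-6)) + 14981) = (-1/103 + 46173)/(1/(((2*25)*31)*(-6)) + 14981) = 4755818/(103*(1/((50*31)*(-6)) + 14981)) = 4755818/(103*(1/(1550*(-6)) + 14981)) = 4755818/(103*(1/(-9300) + 14981)) = 4755818/(103*(-1/9300 + 14981)) = 4755818/(103*(139323299/9300)) = (4755818/103)*(9300/139323299) = 44229107400/14350299797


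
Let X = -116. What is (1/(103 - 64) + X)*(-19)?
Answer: 85937/39 ≈ 2203.5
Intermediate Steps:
(1/(103 - 64) + X)*(-19) = (1/(103 - 64) - 116)*(-19) = (1/39 - 116)*(-19) = -4523/39*(-19) = 85937/39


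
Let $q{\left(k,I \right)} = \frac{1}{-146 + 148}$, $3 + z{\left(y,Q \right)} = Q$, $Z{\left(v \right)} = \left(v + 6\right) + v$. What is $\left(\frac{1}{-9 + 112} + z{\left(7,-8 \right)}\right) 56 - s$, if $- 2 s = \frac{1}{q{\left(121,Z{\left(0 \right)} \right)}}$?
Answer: $- \frac{63289}{103} \approx -614.46$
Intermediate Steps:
$Z{\left(v \right)} = 6 + 2 v$ ($Z{\left(v \right)} = \left(6 + v\right) + v = 6 + 2 v$)
$z{\left(y,Q \right)} = -3 + Q$
$q{\left(k,I \right)} = \frac{1}{2}$
$s = -1$ ($s = - \frac{\frac{1}{\frac{1}{2}}}{2} = \left(- \frac{1}{2}\right) 2 = -1$)
$\left(\frac{1}{-9 + 112} + z{\left(7,-8 \right)}\right) 56 - s = \left(\frac{1}{-9 + 112} - 11\right) 56 - -1 = \left(\frac{1}{103} - 11\right) 56 + 1 = \left(- \frac{1132}{103}\right) 56 + 1 = - \frac{63392}{103} + 1 = - \frac{63289}{103}$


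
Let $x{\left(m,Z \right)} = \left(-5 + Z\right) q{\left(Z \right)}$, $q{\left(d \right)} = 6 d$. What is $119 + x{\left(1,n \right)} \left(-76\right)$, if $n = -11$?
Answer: $-80137$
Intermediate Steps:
$x{\left(m,Z \right)} = 6 Z \left(-5 + Z\right)$ ($x{\left(m,Z \right)} = \left(-5 + Z\right) 6 Z = 6 Z \left(-5 + Z\right)$)
$119 + x{\left(1,n \right)} \left(-76\right) = 119 + 6 \left(-11\right) \left(-5 - 11\right) \left(-76\right) = 119 + 6 \left(-11\right) \left(-16\right) \left(-76\right) = 119 + 1056 \left(-76\right) = 119 - 80256 = -80137$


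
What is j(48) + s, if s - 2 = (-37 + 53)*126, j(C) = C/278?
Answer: 280526/139 ≈ 2018.2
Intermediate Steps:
j(C) = C/278 (j(C) = C*(1/278) = C/278)
s = 2018 (s = 2 + (-37 + 53)*126 = 2 + 16*126 = 2 + 2016 = 2018)
j(48) + s = (1/278)*48 + 2018 = 24/139 + 2018 = 280526/139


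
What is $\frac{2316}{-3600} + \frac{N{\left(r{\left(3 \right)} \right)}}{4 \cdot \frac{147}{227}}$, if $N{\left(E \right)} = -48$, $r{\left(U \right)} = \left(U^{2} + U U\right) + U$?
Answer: $- \frac{281857}{14700} \approx -19.174$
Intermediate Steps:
$r{\left(U \right)} = U + 2 U^{2}$ ($r{\left(U \right)} = \left(U^{2} + U^{2}\right) + U = 2 U^{2} + U = U + 2 U^{2}$)
$\frac{2316}{-3600} + \frac{N{\left(r{\left(3 \right)} \right)}}{4 \cdot \frac{147}{227}} = \frac{2316}{-3600} - \frac{48}{4 \cdot \frac{147}{227}} = 2316 \left(- \frac{1}{3600}\right) - \frac{48}{4 \cdot 147 \cdot \frac{1}{227}} = - \frac{193}{300} - \frac{48}{4 \cdot \frac{147}{227}} = - \frac{193}{300} - \frac{48}{\frac{588}{227}} = - \frac{193}{300} - \frac{908}{49} = - \frac{281857}{14700}$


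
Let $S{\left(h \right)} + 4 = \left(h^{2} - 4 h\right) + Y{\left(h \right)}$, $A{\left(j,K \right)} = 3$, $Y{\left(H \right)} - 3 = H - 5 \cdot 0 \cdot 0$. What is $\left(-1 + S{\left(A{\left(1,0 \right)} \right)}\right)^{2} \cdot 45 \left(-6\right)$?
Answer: $-1080$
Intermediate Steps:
$Y{\left(H \right)} = 3 + H$ ($Y{\left(H \right)} = 3 + \left(H - 5 \cdot 0 \cdot 0\right) = 3 + \left(H - 0 \cdot 0\right) = 3 + \left(H - 0\right) = 3 + \left(H + 0\right) = 3 + H$)
$S{\left(h \right)} = -1 + h^{2} - 3 h$ ($S{\left(h \right)} = -4 + \left(\left(h^{2} - 4 h\right) + \left(3 + h\right)\right) = -4 + \left(3 + h^{2} - 3 h\right) = -1 + h^{2} - 3 h$)
$\left(-1 + S{\left(A{\left(1,0 \right)} \right)}\right)^{2} \cdot 45 \left(-6\right) = \left(-1 - \left(10 - 9\right)\right)^{2} \cdot 45 \left(-6\right) = \left(-1 - 1\right)^{2} \left(-270\right) = \left(-2\right)^{2} \left(-270\right) = 4 \left(-270\right) = -1080$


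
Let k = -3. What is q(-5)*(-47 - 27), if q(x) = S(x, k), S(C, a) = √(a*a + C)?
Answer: -148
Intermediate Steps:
S(C, a) = √(C + a²) (S(C, a) = √(a² + C) = √(C + a²))
q(x) = √(9 + x) (q(x) = √(x + (-3)²) = √(x + 9) = √(9 + x))
q(-5)*(-47 - 27) = √(9 - 5)*(-47 - 27) = √4*(-74) = 2*(-74) = -148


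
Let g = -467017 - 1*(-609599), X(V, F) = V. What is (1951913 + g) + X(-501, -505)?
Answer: 2093994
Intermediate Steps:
g = 142582 (g = -467017 + 609599 = 142582)
(1951913 + g) + X(-501, -505) = (1951913 + 142582) - 501 = 2094495 - 501 = 2093994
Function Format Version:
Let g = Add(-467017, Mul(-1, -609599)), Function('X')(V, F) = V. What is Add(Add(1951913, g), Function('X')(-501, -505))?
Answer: 2093994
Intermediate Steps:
g = 142582 (g = Add(-467017, 609599) = 142582)
Add(Add(1951913, g), Function('X')(-501, -505)) = Add(Add(1951913, 142582), -501) = Add(2094495, -501) = 2093994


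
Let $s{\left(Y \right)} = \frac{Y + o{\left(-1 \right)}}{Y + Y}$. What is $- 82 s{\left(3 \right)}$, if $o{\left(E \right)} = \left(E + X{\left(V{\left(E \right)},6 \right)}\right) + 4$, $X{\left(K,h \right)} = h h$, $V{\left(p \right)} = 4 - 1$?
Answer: $-574$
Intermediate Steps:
$V{\left(p \right)} = 3$ ($V{\left(p \right)} = 4 - 1 = 3$)
$X{\left(K,h \right)} = h^{2}$
$o{\left(E \right)} = 40 + E$ ($o{\left(E \right)} = \left(E + 6^{2}\right) + 4 = \left(E + 36\right) + 4 = \left(36 + E\right) + 4 = 40 + E$)
$s{\left(Y \right)} = \frac{39 + Y}{2 Y}$ ($s{\left(Y \right)} = \frac{Y + \left(40 - 1\right)}{Y + Y} = \frac{Y + 39}{2 Y} = \left(39 + Y\right) \frac{1}{2 Y} = \frac{39 + Y}{2 Y}$)
$- 82 s{\left(3 \right)} = - 82 \frac{39 + 3}{2 \cdot 3} = - 82 \cdot \frac{1}{2} \cdot \frac{1}{3} \cdot 42 = \left(-82\right) 7 = -574$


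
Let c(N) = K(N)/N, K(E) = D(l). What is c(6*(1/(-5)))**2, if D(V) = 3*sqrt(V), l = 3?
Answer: 75/4 ≈ 18.750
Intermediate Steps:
K(E) = 3*sqrt(3)
c(N) = 3*sqrt(3)/N (c(N) = (3*sqrt(3))/N = 3*sqrt(3)/N)
c(6*(1/(-5)))**2 = (3*sqrt(3)/((6*(1/(-5)))))**2 = (3*sqrt(3)/((6*(1*(-1/5)))))**2 = (3*sqrt(3)/((6*(-1/5))))**2 = (3*sqrt(3)/(-6/5))**2 = (3*sqrt(3)*(-5/6))**2 = (-5*sqrt(3)/2)**2 = 75/4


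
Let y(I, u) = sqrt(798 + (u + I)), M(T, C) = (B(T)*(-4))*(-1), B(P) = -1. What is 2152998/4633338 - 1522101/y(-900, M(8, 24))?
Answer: 358833/772223 + 1522101*I*sqrt(106)/106 ≈ 0.46468 + 1.4784e+5*I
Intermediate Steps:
M(T, C) = -4 (M(T, C) = -1*(-4)*(-1) = 4*(-1) = -4)
y(I, u) = sqrt(798 + I + u) (y(I, u) = sqrt(798 + (I + u)) = sqrt(798 + I + u))
2152998/4633338 - 1522101/y(-900, M(8, 24)) = 2152998/4633338 - 1522101/sqrt(798 - 900 - 4) = 2152998*(1/4633338) - 1522101*(-I*sqrt(106)/106) = 358833/772223 - 1522101*(-I*sqrt(106)/106) = 358833/772223 - (-1522101)*I*sqrt(106)/106 = 358833/772223 + 1522101*I*sqrt(106)/106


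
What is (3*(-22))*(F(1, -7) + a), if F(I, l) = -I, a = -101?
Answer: 6732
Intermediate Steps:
(3*(-22))*(F(1, -7) + a) = (3*(-22))*(-1*1 - 101) = -66*(-1 - 101) = -66*(-102) = 6732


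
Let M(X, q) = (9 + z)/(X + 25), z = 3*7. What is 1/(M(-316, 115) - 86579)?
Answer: -97/8398173 ≈ -1.1550e-5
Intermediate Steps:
z = 21
M(X, q) = 30/(25 + X) (M(X, q) = (9 + 21)/(X + 25) = 30/(25 + X))
1/(M(-316, 115) - 86579) = 1/(30/(25 - 316) - 86579) = 1/(30/(-291) - 86579) = 1/(30*(-1/291) - 86579) = 1/(-10/97 - 86579) = 1/(-8398173/97) = -97/8398173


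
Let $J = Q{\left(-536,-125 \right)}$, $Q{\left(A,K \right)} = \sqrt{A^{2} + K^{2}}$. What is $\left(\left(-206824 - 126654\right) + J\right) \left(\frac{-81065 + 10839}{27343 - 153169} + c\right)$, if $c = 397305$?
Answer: $- \frac{8335510901702284}{62913} + \frac{24995684578 \sqrt{302921}}{62913} \approx -1.3227 \cdot 10^{11}$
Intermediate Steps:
$J = \sqrt{302921}$ ($J = \sqrt{\left(-536\right)^{2} + \left(-125\right)^{2}} = \sqrt{287296 + 15625} = \sqrt{302921} \approx 550.38$)
$\left(\left(-206824 - 126654\right) + J\right) \left(\frac{-81065 + 10839}{27343 - 153169} + c\right) = \left(\left(-206824 - 126654\right) + \sqrt{302921}\right) \left(\frac{-81065 + 10839}{27343 - 153169} + 397305\right) = \left(-333478 + \sqrt{302921}\right) \left(- \frac{70226}{-125826} + 397305\right) = \left(-333478 + \sqrt{302921}\right) \left(\left(-70226\right) \left(- \frac{1}{125826}\right) + 397305\right) = \left(-333478 + \sqrt{302921}\right) \left(\frac{35113}{62913} + 397305\right) = \left(-333478 + \sqrt{302921}\right) \frac{24995684578}{62913} = - \frac{8335510901702284}{62913} + \frac{24995684578 \sqrt{302921}}{62913}$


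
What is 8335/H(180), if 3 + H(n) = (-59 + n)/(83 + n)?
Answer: -2192105/668 ≈ -3281.6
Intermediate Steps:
H(n) = -3 + (-59 + n)/(83 + n)
8335/H(180) = 8335/((2*(-154 - 1*180)/(83 + 180))) = 8335/((2*(-154 - 180)/263)) = 8335/((2*(1/263)*(-334))) = 8335/(-668/263) = 8335*(-263/668) = -2192105/668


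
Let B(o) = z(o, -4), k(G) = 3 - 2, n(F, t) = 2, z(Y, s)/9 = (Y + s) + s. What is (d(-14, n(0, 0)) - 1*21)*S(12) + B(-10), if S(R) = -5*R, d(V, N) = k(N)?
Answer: 1038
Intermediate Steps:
z(Y, s) = 9*Y + 18*s (z(Y, s) = 9*((Y + s) + s) = 9*(Y + 2*s) = 9*Y + 18*s)
k(G) = 1
d(V, N) = 1
B(o) = -72 + 9*o (B(o) = 9*o + 18*(-4) = 9*o - 72 = -72 + 9*o)
(d(-14, n(0, 0)) - 1*21)*S(12) + B(-10) = (1 - 1*21)*(-5*12) + (-72 + 9*(-10)) = (1 - 21)*(-60) + (-72 - 90) = -20*(-60) - 162 = 1200 - 162 = 1038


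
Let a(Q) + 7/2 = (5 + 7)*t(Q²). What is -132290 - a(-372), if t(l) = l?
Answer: -3585789/2 ≈ -1.7929e+6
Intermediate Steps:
a(Q) = -7/2 + 12*Q² (a(Q) = -7/2 + (5 + 7)*Q² = -7/2 + 12*Q²)
-132290 - a(-372) = -132290 - (-7/2 + 12*(-372)²) = -132290 - (-7/2 + 12*138384) = -132290 - (-7/2 + 1660608) = -132290 - 1*3321209/2 = -132290 - 3321209/2 = -3585789/2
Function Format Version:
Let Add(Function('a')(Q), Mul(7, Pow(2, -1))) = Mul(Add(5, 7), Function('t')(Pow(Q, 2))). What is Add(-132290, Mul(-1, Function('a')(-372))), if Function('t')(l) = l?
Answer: Rational(-3585789, 2) ≈ -1.7929e+6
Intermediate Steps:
Function('a')(Q) = Add(Rational(-7, 2), Mul(12, Pow(Q, 2))) (Function('a')(Q) = Add(Rational(-7, 2), Mul(Add(5, 7), Pow(Q, 2))) = Add(Rational(-7, 2), Mul(12, Pow(Q, 2))))
Add(-132290, Mul(-1, Function('a')(-372))) = Add(-132290, Mul(-1, Add(Rational(-7, 2), Mul(12, Pow(-372, 2))))) = Add(-132290, Mul(-1, Add(Rational(-7, 2), Mul(12, 138384)))) = Add(-132290, Mul(-1, Add(Rational(-7, 2), 1660608))) = Add(-132290, Mul(-1, Rational(3321209, 2))) = Add(-132290, Rational(-3321209, 2)) = Rational(-3585789, 2)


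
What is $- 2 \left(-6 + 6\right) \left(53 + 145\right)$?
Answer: $0$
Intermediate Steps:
$- 2 \left(-6 + 6\right) \left(53 + 145\right) = \left(-2\right) 0 \cdot 198 = 0 \cdot 198 = 0$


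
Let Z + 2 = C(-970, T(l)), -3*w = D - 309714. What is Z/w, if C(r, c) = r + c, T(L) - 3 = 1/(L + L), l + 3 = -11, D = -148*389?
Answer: -81399/10284008 ≈ -0.0079151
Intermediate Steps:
D = -57572
l = -14 (l = -3 - 11 = -14)
w = 367286/3 (w = -(-57572 - 309714)/3 = -⅓*(-367286) = 367286/3 ≈ 1.2243e+5)
T(L) = 3 + 1/(2*L) (T(L) = 3 + 1/(L + L) = 3 + 1/(2*L))
C(r, c) = c + r
Z = -27133/28 (Z = -2 + ((3 + (½)/(-14)) - 970) = -2 + ((3 + (½)*(-1/14)) - 970) = -2 + ((3 - 1/28) - 970) = -2 + (83/28 - 970) = -2 - 27077/28 = -27133/28 ≈ -969.04)
Z/w = -27133/(28*367286/3) = -27133/28*3/367286 = -81399/10284008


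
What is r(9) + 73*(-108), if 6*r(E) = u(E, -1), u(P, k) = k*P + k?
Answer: -23657/3 ≈ -7885.7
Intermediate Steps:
u(P, k) = k + P*k (u(P, k) = P*k + k = k + P*k)
r(E) = -⅙ - E/6 (r(E) = (-(1 + E))/6 = (-1 - E)/6 = -⅙ - E/6)
r(9) + 73*(-108) = (-⅙ - ⅙*9) + 73*(-108) = (-⅙ - 3/2) - 7884 = -5/3 - 7884 = -23657/3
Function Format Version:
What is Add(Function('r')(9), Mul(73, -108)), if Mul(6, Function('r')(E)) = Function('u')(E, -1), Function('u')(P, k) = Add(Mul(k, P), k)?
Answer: Rational(-23657, 3) ≈ -7885.7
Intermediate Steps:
Function('u')(P, k) = Add(k, Mul(P, k)) (Function('u')(P, k) = Add(Mul(P, k), k) = Add(k, Mul(P, k)))
Function('r')(E) = Add(Rational(-1, 6), Mul(Rational(-1, 6), E)) (Function('r')(E) = Mul(Rational(1, 6), Mul(-1, Add(1, E))) = Mul(Rational(1, 6), Add(-1, Mul(-1, E))) = Add(Rational(-1, 6), Mul(Rational(-1, 6), E)))
Add(Function('r')(9), Mul(73, -108)) = Add(Add(Rational(-1, 6), Mul(Rational(-1, 6), 9)), Mul(73, -108)) = Add(Add(Rational(-1, 6), Rational(-3, 2)), -7884) = Add(Rational(-5, 3), -7884) = Rational(-23657, 3)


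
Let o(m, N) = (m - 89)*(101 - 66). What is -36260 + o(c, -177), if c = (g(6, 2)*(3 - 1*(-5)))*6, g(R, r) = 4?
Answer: -32655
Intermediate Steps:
c = 192 (c = (4*(3 - 1*(-5)))*6 = (4*(3 + 5))*6 = (4*8)*6 = 32*6 = 192)
o(m, N) = -3115 + 35*m (o(m, N) = (-89 + m)*35 = -3115 + 35*m)
-36260 + o(c, -177) = -36260 + (-3115 + 35*192) = -36260 + (-3115 + 6720) = -36260 + 3605 = -32655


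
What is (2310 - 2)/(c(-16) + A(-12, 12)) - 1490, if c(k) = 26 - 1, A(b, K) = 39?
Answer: -23263/16 ≈ -1453.9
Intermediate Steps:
c(k) = 25
(2310 - 2)/(c(-16) + A(-12, 12)) - 1490 = (2310 - 2)/(25 + 39) - 1490 = 2308/64 - 1490 = 2308*(1/64) - 1490 = 577/16 - 1490 = -23263/16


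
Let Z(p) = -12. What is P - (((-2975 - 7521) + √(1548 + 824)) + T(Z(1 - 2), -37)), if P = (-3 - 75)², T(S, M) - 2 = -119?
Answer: 16697 - 2*√593 ≈ 16648.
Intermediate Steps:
T(S, M) = -117 (T(S, M) = 2 - 119 = -117)
P = 6084 (P = (-78)² = 6084)
P - (((-2975 - 7521) + √(1548 + 824)) + T(Z(1 - 2), -37)) = 6084 - (((-2975 - 7521) + √(1548 + 824)) - 117) = 6084 - ((-10496 + √2372) - 117) = 6084 - ((-10496 + 2*√593) - 117) = 6084 - (-10613 + 2*√593) = 6084 + (10613 - 2*√593) = 16697 - 2*√593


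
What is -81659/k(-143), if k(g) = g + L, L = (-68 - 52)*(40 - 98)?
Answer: -81659/6817 ≈ -11.979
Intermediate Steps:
L = 6960 (L = -120*(-58) = 6960)
k(g) = 6960 + g (k(g) = g + 6960 = 6960 + g)
-81659/k(-143) = -81659/(6960 - 143) = -81659/6817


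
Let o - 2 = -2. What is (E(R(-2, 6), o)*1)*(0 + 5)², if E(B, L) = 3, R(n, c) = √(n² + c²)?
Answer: 75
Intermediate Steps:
o = 0 (o = 2 - 2 = 0)
R(n, c) = √(c² + n²)
(E(R(-2, 6), o)*1)*(0 + 5)² = (3*1)*(0 + 5)² = 3*5² = 3*25 = 75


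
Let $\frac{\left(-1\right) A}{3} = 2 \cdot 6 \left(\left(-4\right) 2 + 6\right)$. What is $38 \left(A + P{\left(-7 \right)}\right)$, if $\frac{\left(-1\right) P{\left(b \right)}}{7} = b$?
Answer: $4598$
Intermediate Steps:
$P{\left(b \right)} = - 7 b$
$A = 72$ ($A = - 3 \cdot 2 \cdot 6 \left(\left(-4\right) 2 + 6\right) = - 3 \cdot 12 \left(-8 + 6\right) = - 3 \cdot 12 \left(-2\right) = \left(-3\right) \left(-24\right) = 72$)
$38 \left(A + P{\left(-7 \right)}\right) = 38 \left(72 - -49\right) = 38 \left(72 + 49\right) = 38 \cdot 121 = 4598$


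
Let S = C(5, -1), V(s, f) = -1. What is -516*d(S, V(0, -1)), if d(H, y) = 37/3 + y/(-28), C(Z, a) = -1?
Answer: -44677/7 ≈ -6382.4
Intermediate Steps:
S = -1
d(H, y) = 37/3 - y/28 (d(H, y) = 37*(⅓) + y*(-1/28) = 37/3 - y/28)
-516*d(S, V(0, -1)) = -516*(37/3 - 1/28*(-1)) = -516*(37/3 + 1/28) = -516*1039/84 = -44677/7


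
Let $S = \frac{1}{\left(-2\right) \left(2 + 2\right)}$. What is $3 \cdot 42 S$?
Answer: $- \frac{63}{4} \approx -15.75$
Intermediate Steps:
$S = - \frac{1}{8}$ ($S = \frac{1}{\left(-2\right) 4} = \frac{1}{-8} = - \frac{1}{8} \approx -0.125$)
$3 \cdot 42 S = 3 \cdot 42 \left(- \frac{1}{8}\right) = 126 \left(- \frac{1}{8}\right) = - \frac{63}{4}$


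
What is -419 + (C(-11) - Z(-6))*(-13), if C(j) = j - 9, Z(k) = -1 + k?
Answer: -250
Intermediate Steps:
C(j) = -9 + j
-419 + (C(-11) - Z(-6))*(-13) = -419 + ((-9 - 11) - (-1 - 6))*(-13) = -419 + (-20 - 1*(-7))*(-13) = -419 + (-20 + 7)*(-13) = -419 - 13*(-13) = -419 + 169 = -250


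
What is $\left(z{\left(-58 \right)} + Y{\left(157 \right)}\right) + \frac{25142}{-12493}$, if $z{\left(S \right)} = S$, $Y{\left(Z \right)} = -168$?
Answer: $- \frac{219120}{961} \approx -228.01$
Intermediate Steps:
$\left(z{\left(-58 \right)} + Y{\left(157 \right)}\right) + \frac{25142}{-12493} = \left(-58 - 168\right) + \frac{25142}{-12493} = -226 + 25142 \left(- \frac{1}{12493}\right) = -226 - \frac{1934}{961} = - \frac{219120}{961}$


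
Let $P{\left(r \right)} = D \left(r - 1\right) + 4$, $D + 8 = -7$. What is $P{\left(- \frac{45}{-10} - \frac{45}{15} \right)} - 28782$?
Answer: $- \frac{57571}{2} \approx -28786.0$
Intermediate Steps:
$D = -15$ ($D = -8 - 7 = -15$)
$P{\left(r \right)} = 19 - 15 r$ ($P{\left(r \right)} = - 15 \left(r - 1\right) + 4 = - 15 \left(-1 + r\right) + 4 = \left(15 - 15 r\right) + 4 = 19 - 15 r$)
$P{\left(- \frac{45}{-10} - \frac{45}{15} \right)} - 28782 = \left(19 - 15 \left(- \frac{45}{-10} - \frac{45}{15}\right)\right) - 28782 = \left(19 - 15 \left(\left(-45\right) \left(- \frac{1}{10}\right) - 3\right)\right) - 28782 = \left(19 - 15 \left(\frac{9}{2} - 3\right)\right) - 28782 = \left(19 - \frac{45}{2}\right) - 28782 = - \frac{7}{2} - 28782 = - \frac{57571}{2}$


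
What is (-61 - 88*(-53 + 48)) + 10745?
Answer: 11124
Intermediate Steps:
(-61 - 88*(-53 + 48)) + 10745 = (-61 - 88*(-5)) + 10745 = (-61 + 440) + 10745 = 379 + 10745 = 11124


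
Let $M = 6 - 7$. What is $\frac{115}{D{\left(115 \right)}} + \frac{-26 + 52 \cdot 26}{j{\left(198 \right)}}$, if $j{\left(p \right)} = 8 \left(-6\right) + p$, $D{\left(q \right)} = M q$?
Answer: $\frac{196}{25} \approx 7.84$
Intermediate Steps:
$M = -1$
$D{\left(q \right)} = - q$
$j{\left(p \right)} = -48 + p$
$\frac{115}{D{\left(115 \right)}} + \frac{-26 + 52 \cdot 26}{j{\left(198 \right)}} = \frac{115}{\left(-1\right) 115} + \frac{-26 + 52 \cdot 26}{-48 + 198} = \frac{115}{-115} + \frac{-26 + 1352}{150} = 115 \left(- \frac{1}{115}\right) + 1326 \cdot \frac{1}{150} = -1 + \frac{221}{25} = \frac{196}{25}$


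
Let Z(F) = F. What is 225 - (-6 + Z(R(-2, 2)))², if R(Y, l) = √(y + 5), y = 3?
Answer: 181 + 24*√2 ≈ 214.94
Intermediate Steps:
R(Y, l) = 2*√2 (R(Y, l) = √(3 + 5) = √8 = 2*√2)
225 - (-6 + Z(R(-2, 2)))² = 225 - (-6 + 2*√2)²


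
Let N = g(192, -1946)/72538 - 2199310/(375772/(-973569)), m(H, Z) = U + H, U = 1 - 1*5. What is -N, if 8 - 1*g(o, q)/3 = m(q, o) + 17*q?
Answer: -38829239263337115/6814437334 ≈ -5.6981e+6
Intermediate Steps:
U = -4 (U = 1 - 5 = -4)
m(H, Z) = -4 + H
g(o, q) = 36 - 54*q (g(o, q) = 24 - 3*((-4 + q) + 17*q) = 24 - 3*(-4 + 18*q) = 24 + (12 - 54*q) = 36 - 54*q)
N = 38829239263337115/6814437334 (N = (36 - 54*(-1946))/72538 - 2199310/(375772/(-973569)) = (36 + 105084)*(1/72538) - 2199310/(375772*(-1/973569)) = 105120*(1/72538) - 2199310/(-375772/973569) = 52560/36269 - 2199310*(-973569/375772) = 52560/36269 + 1070590018695/187886 = 38829239263337115/6814437334 ≈ 5.6981e+6)
-N = -1*38829239263337115/6814437334 = -38829239263337115/6814437334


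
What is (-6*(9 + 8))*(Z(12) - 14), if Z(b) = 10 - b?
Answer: 1632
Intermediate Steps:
(-6*(9 + 8))*(Z(12) - 14) = (-6*(9 + 8))*((10 - 1*12) - 14) = (-6*17)*((10 - 12) - 14) = -102*(-2 - 14) = -102*(-16) = 1632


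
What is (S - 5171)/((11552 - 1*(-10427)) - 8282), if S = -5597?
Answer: -10768/13697 ≈ -0.78616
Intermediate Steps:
(S - 5171)/((11552 - 1*(-10427)) - 8282) = (-5597 - 5171)/((11552 - 1*(-10427)) - 8282) = -10768/((11552 + 10427) - 8282) = -10768/(21979 - 8282) = -10768/13697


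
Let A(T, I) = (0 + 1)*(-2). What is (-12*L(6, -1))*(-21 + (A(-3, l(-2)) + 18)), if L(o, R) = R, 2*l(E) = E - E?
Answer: -60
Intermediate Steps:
l(E) = 0 (l(E) = (E - E)/2 = (1/2)*0 = 0)
A(T, I) = -2 (A(T, I) = 1*(-2) = -2)
(-12*L(6, -1))*(-21 + (A(-3, l(-2)) + 18)) = (-12*(-1))*(-21 + (-2 + 18)) = 12*(-21 + 16) = 12*(-5) = -60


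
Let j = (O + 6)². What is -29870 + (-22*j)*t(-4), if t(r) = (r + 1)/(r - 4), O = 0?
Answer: -30167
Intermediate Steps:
j = 36 (j = (0 + 6)² = 6² = 36)
t(r) = (1 + r)/(-4 + r)
-29870 + (-22*j)*t(-4) = -29870 + (-22*36)*((1 - 4)/(-4 - 4)) = -29870 - 792*(-3)/(-8) = -29870 - (-99)*(-3) = -29870 - 792*3/8 = -29870 - 297 = -30167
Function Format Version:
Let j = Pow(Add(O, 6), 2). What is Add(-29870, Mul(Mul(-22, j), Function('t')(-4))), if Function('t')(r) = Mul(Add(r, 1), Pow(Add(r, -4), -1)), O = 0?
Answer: -30167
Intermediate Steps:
j = 36 (j = Pow(Add(0, 6), 2) = Pow(6, 2) = 36)
Function('t')(r) = Mul(Pow(Add(-4, r), -1), Add(1, r)) (Function('t')(r) = Mul(Add(1, r), Pow(Add(-4, r), -1)) = Mul(Pow(Add(-4, r), -1), Add(1, r)))
Add(-29870, Mul(Mul(-22, j), Function('t')(-4))) = Add(-29870, Mul(Mul(-22, 36), Mul(Pow(Add(-4, -4), -1), Add(1, -4)))) = Add(-29870, Mul(-792, Mul(Pow(-8, -1), -3))) = Add(-29870, Mul(-792, Mul(Rational(-1, 8), -3))) = Add(-29870, Mul(-792, Rational(3, 8))) = Add(-29870, -297) = -30167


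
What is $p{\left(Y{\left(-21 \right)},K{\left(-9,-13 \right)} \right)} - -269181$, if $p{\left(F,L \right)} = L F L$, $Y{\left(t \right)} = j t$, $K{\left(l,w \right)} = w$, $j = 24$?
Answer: $184005$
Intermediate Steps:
$Y{\left(t \right)} = 24 t$
$p{\left(F,L \right)} = F L^{2}$ ($p{\left(F,L \right)} = F L L = F L^{2}$)
$p{\left(Y{\left(-21 \right)},K{\left(-9,-13 \right)} \right)} - -269181 = 24 \left(-21\right) \left(-13\right)^{2} - -269181 = \left(-504\right) 169 + 269181 = -85176 + 269181 = 184005$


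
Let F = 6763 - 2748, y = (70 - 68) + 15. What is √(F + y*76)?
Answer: √5307 ≈ 72.849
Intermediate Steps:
y = 17 (y = 2 + 15 = 17)
F = 4015
√(F + y*76) = √(4015 + 17*76) = √(4015 + 1292) = √5307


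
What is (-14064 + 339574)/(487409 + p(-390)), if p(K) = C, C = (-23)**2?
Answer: 162755/243969 ≈ 0.66711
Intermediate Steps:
C = 529
p(K) = 529
(-14064 + 339574)/(487409 + p(-390)) = (-14064 + 339574)/(487409 + 529) = 325510/487938 = 325510*(1/487938) = 162755/243969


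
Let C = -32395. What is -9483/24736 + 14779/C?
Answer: -672775129/801322720 ≈ -0.83958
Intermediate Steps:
-9483/24736 + 14779/C = -9483/24736 + 14779/(-32395) = -9483*1/24736 + 14779*(-1/32395) = -9483/24736 - 14779/32395 = -672775129/801322720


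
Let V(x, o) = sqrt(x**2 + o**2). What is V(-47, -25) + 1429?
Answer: 1429 + sqrt(2834) ≈ 1482.2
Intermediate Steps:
V(x, o) = sqrt(o**2 + x**2)
V(-47, -25) + 1429 = sqrt((-25)**2 + (-47)**2) + 1429 = sqrt(625 + 2209) + 1429 = sqrt(2834) + 1429 = 1429 + sqrt(2834)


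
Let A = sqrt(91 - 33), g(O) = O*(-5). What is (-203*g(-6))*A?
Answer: -6090*sqrt(58) ≈ -46380.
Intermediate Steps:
g(O) = -5*O
A = sqrt(58) ≈ 7.6158
(-203*g(-6))*A = (-(-1015)*(-6))*sqrt(58) = (-203*30)*sqrt(58) = -6090*sqrt(58)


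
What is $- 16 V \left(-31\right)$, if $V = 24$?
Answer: $11904$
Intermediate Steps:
$- 16 V \left(-31\right) = \left(-16\right) 24 \left(-31\right) = \left(-384\right) \left(-31\right) = 11904$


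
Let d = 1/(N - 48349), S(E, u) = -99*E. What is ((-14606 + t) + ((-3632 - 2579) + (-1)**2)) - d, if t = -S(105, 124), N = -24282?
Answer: -756887650/72631 ≈ -10421.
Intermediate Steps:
t = 10395 (t = -(-99)*105 = -1*(-10395) = 10395)
d = -1/72631 (d = 1/(-24282 - 48349) = 1/(-72631) = -1/72631 ≈ -1.3768e-5)
((-14606 + t) + ((-3632 - 2579) + (-1)**2)) - d = ((-14606 + 10395) + ((-3632 - 2579) + (-1)**2)) - 1*(-1/72631) = (-4211 + (-6211 + 1)) + 1/72631 = (-4211 - 6210) + 1/72631 = -10421 + 1/72631 = -756887650/72631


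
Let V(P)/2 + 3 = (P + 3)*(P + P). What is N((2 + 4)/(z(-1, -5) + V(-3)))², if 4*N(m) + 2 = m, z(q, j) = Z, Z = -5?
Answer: 49/121 ≈ 0.40496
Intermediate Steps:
z(q, j) = -5
V(P) = -6 + 4*P*(3 + P) (V(P) = -6 + 2*((P + 3)*(P + P)) = -6 + 2*((3 + P)*(2*P)) = -6 + 2*(2*P*(3 + P)) = -6 + 4*P*(3 + P))
N(m) = -½ + m/4
N((2 + 4)/(z(-1, -5) + V(-3)))² = (-½ + ((2 + 4)/(-5 + (-6 + 4*(-3)² + 12*(-3))))/4)² = (-½ + (6/(-5 + (-6 + 4*9 - 36)))/4)² = (-½ + (6/(-5 + (-6 + 36 - 36)))/4)² = (-½ + (6/(-5 - 6))/4)² = (-½ + (6/(-11))/4)² = (-½ + (6*(-1/11))/4)² = (-½ + (¼)*(-6/11))² = (-½ - 3/22)² = (-7/11)² = 49/121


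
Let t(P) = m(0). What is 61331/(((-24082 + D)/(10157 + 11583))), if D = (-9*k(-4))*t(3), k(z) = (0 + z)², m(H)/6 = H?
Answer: -666667970/12041 ≈ -55367.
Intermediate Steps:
m(H) = 6*H
t(P) = 0 (t(P) = 6*0 = 0)
k(z) = z²
D = 0 (D = -9*(-4)²*0 = -9*16*0 = -144*0 = 0)
61331/(((-24082 + D)/(10157 + 11583))) = 61331/(((-24082 + 0)/(10157 + 11583))) = 61331/((-24082/21740)) = 61331/((-24082*1/21740)) = 61331/(-12041/10870) = 61331*(-10870/12041) = -666667970/12041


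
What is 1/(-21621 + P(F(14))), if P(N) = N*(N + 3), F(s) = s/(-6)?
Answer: -9/194603 ≈ -4.6248e-5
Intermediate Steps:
F(s) = -s/6 (F(s) = s*(-⅙) = -s/6)
P(N) = N*(3 + N)
1/(-21621 + P(F(14))) = 1/(-21621 + (-⅙*14)*(3 - ⅙*14)) = 1/(-21621 - 7*(3 - 7/3)/3) = 1/(-21621 - 7/3*⅔) = 1/(-21621 - 14/9) = 1/(-194603/9) = -9/194603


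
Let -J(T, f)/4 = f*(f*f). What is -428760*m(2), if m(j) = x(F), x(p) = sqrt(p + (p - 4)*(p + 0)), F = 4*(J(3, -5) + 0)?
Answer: -8575200*sqrt(9985) ≈ -8.5688e+8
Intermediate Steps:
J(T, f) = -4*f**3 (J(T, f) = -4*f*f*f = -4*f*f**2 = -4*f**3)
F = 2000 (F = 4*(-4*(-5)**3 + 0) = 4*(-4*(-125) + 0) = 4*(500 + 0) = 4*500 = 2000)
x(p) = sqrt(p + p*(-4 + p)) (x(p) = sqrt(p + (-4 + p)*p) = sqrt(p + p*(-4 + p)))
m(j) = 20*sqrt(9985) (m(j) = sqrt(2000*(-3 + 2000)) = sqrt(2000*1997) = sqrt(3994000) = 20*sqrt(9985))
-428760*m(2) = -8575200*sqrt(9985)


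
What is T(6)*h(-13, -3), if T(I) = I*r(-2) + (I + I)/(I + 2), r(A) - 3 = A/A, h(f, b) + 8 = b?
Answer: -561/2 ≈ -280.50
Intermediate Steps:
h(f, b) = -8 + b
r(A) = 4 (r(A) = 3 + A/A = 3 + 1 = 4)
T(I) = 4*I + 2*I/(2 + I) (T(I) = I*4 + (I + I)/(I + 2) = 4*I + (2*I)/(2 + I) = 4*I + 2*I/(2 + I))
T(6)*h(-13, -3) = (2*6*(5 + 2*6)/(2 + 6))*(-8 - 3) = (2*6*(5 + 12)/8)*(-11) = (2*6*(1/8)*17)*(-11) = (51/2)*(-11) = -561/2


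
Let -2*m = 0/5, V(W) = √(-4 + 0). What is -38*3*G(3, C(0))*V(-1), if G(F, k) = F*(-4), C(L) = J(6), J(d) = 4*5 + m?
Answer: 2736*I ≈ 2736.0*I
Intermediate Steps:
V(W) = 2*I (V(W) = √(-4) = 2*I)
m = 0 (m = -0/5 = -½*0 = 0)
J(d) = 20 (J(d) = 4*5 + 0 = 20 + 0 = 20)
C(L) = 20
G(F, k) = -4*F
-38*3*G(3, C(0))*V(-1) = -38*3*(-4*3)*2*I = -38*3*(-12)*2*I = -(-1368)*2*I = -(-2736)*I = 2736*I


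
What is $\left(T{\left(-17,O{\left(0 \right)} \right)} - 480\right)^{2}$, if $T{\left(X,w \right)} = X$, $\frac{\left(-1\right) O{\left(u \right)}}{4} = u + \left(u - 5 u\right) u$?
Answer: $247009$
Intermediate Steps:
$O{\left(u \right)} = - 4 u + 16 u^{2}$ ($O{\left(u \right)} = - 4 \left(u + \left(u - 5 u\right) u\right) = - 4 \left(u + - 4 u u\right) = - 4 \left(u - 4 u^{2}\right) = - 4 u + 16 u^{2}$)
$\left(T{\left(-17,O{\left(0 \right)} \right)} - 480\right)^{2} = \left(-17 - 480\right)^{2} = \left(-497\right)^{2} = 247009$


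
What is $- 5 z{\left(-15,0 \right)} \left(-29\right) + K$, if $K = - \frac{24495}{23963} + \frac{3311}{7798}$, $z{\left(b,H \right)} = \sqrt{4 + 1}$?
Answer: $- \frac{15952931}{26694782} + 145 \sqrt{5} \approx 323.63$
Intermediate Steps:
$z{\left(b,H \right)} = \sqrt{5}$
$K = - \frac{15952931}{26694782}$ ($K = \left(-24495\right) \frac{1}{23963} + 3311 \cdot \frac{1}{7798} = - \frac{24495}{23963} + \frac{473}{1114} = - \frac{15952931}{26694782} \approx -0.5976$)
$- 5 z{\left(-15,0 \right)} \left(-29\right) + K = - 5 \sqrt{5} \left(-29\right) - \frac{15952931}{26694782} = 145 \sqrt{5} - \frac{15952931}{26694782} = - \frac{15952931}{26694782} + 145 \sqrt{5}$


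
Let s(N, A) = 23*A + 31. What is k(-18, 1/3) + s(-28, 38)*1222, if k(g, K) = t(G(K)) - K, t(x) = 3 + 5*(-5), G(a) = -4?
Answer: 3317663/3 ≈ 1.1059e+6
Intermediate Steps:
t(x) = -22 (t(x) = 3 - 25 = -22)
s(N, A) = 31 + 23*A
k(g, K) = -22 - K
k(-18, 1/3) + s(-28, 38)*1222 = (-22 - 1/3) + (31 + 23*38)*1222 = (-22 - 1*⅓) + (31 + 874)*1222 = (-22 - ⅓) + 905*1222 = -67/3 + 1105910 = 3317663/3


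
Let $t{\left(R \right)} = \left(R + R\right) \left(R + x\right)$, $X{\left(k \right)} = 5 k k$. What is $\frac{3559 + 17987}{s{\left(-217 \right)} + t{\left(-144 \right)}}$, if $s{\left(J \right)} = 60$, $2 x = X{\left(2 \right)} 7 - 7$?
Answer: $\frac{3591}{3730} \approx 0.96273$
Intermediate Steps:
$X{\left(k \right)} = 5 k^{2}$
$x = \frac{133}{2}$ ($x = \frac{5 \cdot 2^{2} \cdot 7 - 7}{2} = \frac{5 \cdot 4 \cdot 7 - 7}{2} = \frac{20 \cdot 7 - 7}{2} = \frac{140 - 7}{2} = \frac{1}{2} \cdot 133 = \frac{133}{2} \approx 66.5$)
$t{\left(R \right)} = 2 R \left(\frac{133}{2} + R\right)$ ($t{\left(R \right)} = \left(R + R\right) \left(R + \frac{133}{2}\right) = 2 R \left(\frac{133}{2} + R\right)$)
$\frac{3559 + 17987}{s{\left(-217 \right)} + t{\left(-144 \right)}} = \frac{3559 + 17987}{60 - 144 \left(133 + 2 \left(-144\right)\right)} = \frac{21546}{60 - 144 \left(133 - 288\right)} = \frac{21546}{60 - -22320} = \frac{21546}{60 + 22320} = \frac{21546}{22380} = 21546 \cdot \frac{1}{22380} = \frac{3591}{3730}$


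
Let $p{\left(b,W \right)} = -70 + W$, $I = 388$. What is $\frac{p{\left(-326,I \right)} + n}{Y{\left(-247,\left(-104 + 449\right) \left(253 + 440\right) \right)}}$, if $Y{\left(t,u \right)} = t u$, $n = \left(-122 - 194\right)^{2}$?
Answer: $- \frac{100174}{59053995} \approx -0.0016963$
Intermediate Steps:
$n = 99856$ ($n = \left(-316\right)^{2} = 99856$)
$\frac{p{\left(-326,I \right)} + n}{Y{\left(-247,\left(-104 + 449\right) \left(253 + 440\right) \right)}} = \frac{\left(-70 + 388\right) + 99856}{\left(-247\right) \left(-104 + 449\right) \left(253 + 440\right)} = \frac{318 + 99856}{\left(-247\right) 345 \cdot 693} = \frac{100174}{\left(-247\right) 239085} = \frac{100174}{-59053995} = 100174 \left(- \frac{1}{59053995}\right) = - \frac{100174}{59053995}$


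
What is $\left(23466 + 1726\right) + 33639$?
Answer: $58831$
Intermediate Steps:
$\left(23466 + 1726\right) + 33639 = 25192 + 33639 = 58831$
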